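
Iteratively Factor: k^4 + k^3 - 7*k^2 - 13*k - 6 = (k - 3)*(k^3 + 4*k^2 + 5*k + 2) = (k - 3)*(k + 1)*(k^2 + 3*k + 2) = (k - 3)*(k + 1)*(k + 2)*(k + 1)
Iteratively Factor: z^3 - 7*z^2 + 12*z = (z - 4)*(z^2 - 3*z) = z*(z - 4)*(z - 3)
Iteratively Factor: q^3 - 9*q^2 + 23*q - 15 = (q - 1)*(q^2 - 8*q + 15) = (q - 3)*(q - 1)*(q - 5)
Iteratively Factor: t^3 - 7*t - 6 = (t - 3)*(t^2 + 3*t + 2) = (t - 3)*(t + 1)*(t + 2)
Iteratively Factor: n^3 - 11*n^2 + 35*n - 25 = (n - 5)*(n^2 - 6*n + 5) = (n - 5)^2*(n - 1)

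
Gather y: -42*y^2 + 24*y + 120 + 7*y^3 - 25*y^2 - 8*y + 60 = 7*y^3 - 67*y^2 + 16*y + 180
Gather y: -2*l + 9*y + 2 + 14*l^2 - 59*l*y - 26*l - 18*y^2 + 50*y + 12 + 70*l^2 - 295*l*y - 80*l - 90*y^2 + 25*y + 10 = 84*l^2 - 108*l - 108*y^2 + y*(84 - 354*l) + 24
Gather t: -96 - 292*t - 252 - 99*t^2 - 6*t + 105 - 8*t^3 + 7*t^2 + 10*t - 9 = -8*t^3 - 92*t^2 - 288*t - 252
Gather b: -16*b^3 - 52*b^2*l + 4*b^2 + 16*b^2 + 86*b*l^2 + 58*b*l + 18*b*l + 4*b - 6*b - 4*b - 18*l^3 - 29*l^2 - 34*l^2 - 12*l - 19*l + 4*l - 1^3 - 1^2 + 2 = -16*b^3 + b^2*(20 - 52*l) + b*(86*l^2 + 76*l - 6) - 18*l^3 - 63*l^2 - 27*l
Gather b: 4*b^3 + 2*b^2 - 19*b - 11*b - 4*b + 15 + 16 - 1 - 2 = 4*b^3 + 2*b^2 - 34*b + 28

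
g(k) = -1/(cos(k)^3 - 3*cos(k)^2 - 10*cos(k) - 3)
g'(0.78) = 0.07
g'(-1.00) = -0.13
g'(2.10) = 4.01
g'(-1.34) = -0.37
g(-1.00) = 0.11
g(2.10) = -0.87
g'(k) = -(3*sin(k)*cos(k)^2 - 6*sin(k)*cos(k) - 10*sin(k))/(cos(k)^3 - 3*cos(k)^2 - 10*cos(k) - 3)^2 = (-3*cos(k)^2 + 6*cos(k) + 10)*sin(k)/(-cos(k)^3 + 3*cos(k)^2 + 10*cos(k) + 3)^2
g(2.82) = -0.34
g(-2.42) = -0.42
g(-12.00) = 0.08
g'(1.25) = 0.27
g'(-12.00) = 0.04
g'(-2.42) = -0.44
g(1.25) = 0.16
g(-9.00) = -0.35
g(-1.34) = 0.18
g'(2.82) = 0.06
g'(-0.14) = -0.01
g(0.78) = 0.09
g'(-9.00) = -0.10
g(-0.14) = 0.07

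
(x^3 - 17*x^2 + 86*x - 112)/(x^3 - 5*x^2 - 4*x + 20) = (x^2 - 15*x + 56)/(x^2 - 3*x - 10)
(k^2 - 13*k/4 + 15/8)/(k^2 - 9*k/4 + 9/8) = (2*k - 5)/(2*k - 3)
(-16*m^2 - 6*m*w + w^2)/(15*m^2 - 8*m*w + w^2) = (-16*m^2 - 6*m*w + w^2)/(15*m^2 - 8*m*w + w^2)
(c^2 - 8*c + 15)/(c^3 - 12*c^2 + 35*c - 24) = (c - 5)/(c^2 - 9*c + 8)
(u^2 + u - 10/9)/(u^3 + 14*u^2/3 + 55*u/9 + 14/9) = (9*u^2 + 9*u - 10)/(9*u^3 + 42*u^2 + 55*u + 14)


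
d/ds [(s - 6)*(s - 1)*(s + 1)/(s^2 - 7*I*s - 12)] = (s^4 - 14*I*s^3 + s^2*(-35 + 42*I) + 132*s + 12 + 42*I)/(s^4 - 14*I*s^3 - 73*s^2 + 168*I*s + 144)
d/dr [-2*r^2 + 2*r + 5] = 2 - 4*r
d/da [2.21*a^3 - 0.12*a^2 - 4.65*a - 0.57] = 6.63*a^2 - 0.24*a - 4.65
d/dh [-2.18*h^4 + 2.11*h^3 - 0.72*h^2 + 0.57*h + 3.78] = -8.72*h^3 + 6.33*h^2 - 1.44*h + 0.57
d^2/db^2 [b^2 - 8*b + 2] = 2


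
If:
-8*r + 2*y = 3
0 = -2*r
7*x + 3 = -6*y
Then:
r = 0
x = -12/7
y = 3/2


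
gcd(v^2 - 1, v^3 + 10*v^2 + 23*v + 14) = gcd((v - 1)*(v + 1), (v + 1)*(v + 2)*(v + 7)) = v + 1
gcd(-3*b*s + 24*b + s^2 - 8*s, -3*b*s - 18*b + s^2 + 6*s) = -3*b + s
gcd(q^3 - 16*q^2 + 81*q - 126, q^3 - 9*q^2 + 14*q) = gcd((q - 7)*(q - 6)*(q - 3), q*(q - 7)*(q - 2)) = q - 7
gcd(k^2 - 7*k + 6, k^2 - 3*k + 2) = k - 1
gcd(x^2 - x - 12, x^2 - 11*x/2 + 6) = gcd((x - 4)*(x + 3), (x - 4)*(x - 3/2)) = x - 4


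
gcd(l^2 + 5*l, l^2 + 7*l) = l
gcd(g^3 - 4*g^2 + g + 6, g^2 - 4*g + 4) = g - 2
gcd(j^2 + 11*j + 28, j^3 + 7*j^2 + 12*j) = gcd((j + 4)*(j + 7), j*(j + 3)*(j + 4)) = j + 4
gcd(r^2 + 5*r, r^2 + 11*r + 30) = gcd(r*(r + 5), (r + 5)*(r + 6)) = r + 5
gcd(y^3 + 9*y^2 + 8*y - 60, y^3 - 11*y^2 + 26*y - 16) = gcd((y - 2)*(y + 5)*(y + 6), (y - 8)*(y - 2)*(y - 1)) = y - 2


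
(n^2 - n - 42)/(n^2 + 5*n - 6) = (n - 7)/(n - 1)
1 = 1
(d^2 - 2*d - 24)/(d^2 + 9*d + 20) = (d - 6)/(d + 5)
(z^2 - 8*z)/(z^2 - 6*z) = (z - 8)/(z - 6)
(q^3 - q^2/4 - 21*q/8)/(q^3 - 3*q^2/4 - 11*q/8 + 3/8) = q*(8*q^2 - 2*q - 21)/(8*q^3 - 6*q^2 - 11*q + 3)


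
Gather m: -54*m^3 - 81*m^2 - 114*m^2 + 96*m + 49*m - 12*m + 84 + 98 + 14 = -54*m^3 - 195*m^2 + 133*m + 196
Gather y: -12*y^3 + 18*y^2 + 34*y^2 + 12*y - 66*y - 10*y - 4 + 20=-12*y^3 + 52*y^2 - 64*y + 16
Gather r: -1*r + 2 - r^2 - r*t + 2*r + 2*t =-r^2 + r*(1 - t) + 2*t + 2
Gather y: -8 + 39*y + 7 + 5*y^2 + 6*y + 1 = 5*y^2 + 45*y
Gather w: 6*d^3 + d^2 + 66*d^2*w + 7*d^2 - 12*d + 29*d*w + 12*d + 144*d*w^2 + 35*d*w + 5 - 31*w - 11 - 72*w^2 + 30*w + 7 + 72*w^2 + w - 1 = 6*d^3 + 8*d^2 + 144*d*w^2 + w*(66*d^2 + 64*d)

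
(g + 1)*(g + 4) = g^2 + 5*g + 4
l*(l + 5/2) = l^2 + 5*l/2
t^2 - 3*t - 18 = (t - 6)*(t + 3)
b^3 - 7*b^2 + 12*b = b*(b - 4)*(b - 3)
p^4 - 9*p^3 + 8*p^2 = p^2*(p - 8)*(p - 1)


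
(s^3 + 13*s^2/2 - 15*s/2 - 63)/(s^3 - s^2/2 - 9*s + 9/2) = (2*s^2 + 19*s + 42)/(2*s^2 + 5*s - 3)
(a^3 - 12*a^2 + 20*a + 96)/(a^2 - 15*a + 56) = (a^2 - 4*a - 12)/(a - 7)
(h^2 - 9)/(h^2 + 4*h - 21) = (h + 3)/(h + 7)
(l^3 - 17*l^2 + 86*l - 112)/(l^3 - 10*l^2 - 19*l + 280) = (l - 2)/(l + 5)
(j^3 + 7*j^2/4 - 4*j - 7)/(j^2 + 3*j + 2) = (4*j^2 - j - 14)/(4*(j + 1))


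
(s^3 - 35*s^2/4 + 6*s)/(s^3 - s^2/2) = (4*s^2 - 35*s + 24)/(2*s*(2*s - 1))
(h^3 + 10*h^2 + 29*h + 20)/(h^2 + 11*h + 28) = (h^2 + 6*h + 5)/(h + 7)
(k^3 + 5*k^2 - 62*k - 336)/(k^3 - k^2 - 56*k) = (k + 6)/k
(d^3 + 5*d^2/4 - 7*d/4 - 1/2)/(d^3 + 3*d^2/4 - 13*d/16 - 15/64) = 16*(d^2 + d - 2)/(16*d^2 + 8*d - 15)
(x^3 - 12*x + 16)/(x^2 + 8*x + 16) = (x^2 - 4*x + 4)/(x + 4)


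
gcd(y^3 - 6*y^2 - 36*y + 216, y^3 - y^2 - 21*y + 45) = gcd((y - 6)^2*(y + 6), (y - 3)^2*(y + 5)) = 1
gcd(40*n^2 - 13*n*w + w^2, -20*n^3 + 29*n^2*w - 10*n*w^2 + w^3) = -5*n + w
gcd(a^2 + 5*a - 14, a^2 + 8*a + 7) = a + 7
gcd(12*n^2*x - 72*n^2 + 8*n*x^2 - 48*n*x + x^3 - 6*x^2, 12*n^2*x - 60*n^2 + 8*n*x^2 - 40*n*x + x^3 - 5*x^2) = 12*n^2 + 8*n*x + x^2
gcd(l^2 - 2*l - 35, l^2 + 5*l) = l + 5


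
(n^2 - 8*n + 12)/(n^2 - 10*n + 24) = (n - 2)/(n - 4)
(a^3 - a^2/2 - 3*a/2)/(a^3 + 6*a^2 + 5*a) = (a - 3/2)/(a + 5)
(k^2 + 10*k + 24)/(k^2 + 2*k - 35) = (k^2 + 10*k + 24)/(k^2 + 2*k - 35)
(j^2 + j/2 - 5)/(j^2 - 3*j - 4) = (-j^2 - j/2 + 5)/(-j^2 + 3*j + 4)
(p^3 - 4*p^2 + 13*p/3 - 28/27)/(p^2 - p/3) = p - 11/3 + 28/(9*p)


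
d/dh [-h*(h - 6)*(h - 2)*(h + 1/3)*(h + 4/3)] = -5*h^4 + 76*h^3/3 + 8*h^2/3 - 296*h/9 - 16/3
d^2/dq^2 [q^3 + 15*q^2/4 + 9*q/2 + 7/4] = 6*q + 15/2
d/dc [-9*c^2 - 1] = -18*c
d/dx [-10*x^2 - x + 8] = -20*x - 1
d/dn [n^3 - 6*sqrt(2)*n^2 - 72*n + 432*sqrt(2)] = 3*n^2 - 12*sqrt(2)*n - 72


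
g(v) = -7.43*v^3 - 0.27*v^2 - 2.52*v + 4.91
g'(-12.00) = -3205.80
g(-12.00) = 12835.31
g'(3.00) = -204.75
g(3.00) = -205.69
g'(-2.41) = -130.68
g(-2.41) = 113.42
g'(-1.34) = -41.82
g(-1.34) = 25.68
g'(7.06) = -1117.35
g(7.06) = -2640.92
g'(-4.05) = -365.94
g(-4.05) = 504.26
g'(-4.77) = -507.11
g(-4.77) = 817.17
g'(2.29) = -120.65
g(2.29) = -91.50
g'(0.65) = -12.29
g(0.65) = 1.12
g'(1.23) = -36.91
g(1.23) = -12.42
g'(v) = -22.29*v^2 - 0.54*v - 2.52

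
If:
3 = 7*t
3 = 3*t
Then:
No Solution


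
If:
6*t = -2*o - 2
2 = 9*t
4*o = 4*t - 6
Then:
No Solution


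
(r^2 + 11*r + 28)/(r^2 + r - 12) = (r + 7)/(r - 3)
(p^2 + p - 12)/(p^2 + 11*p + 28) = (p - 3)/(p + 7)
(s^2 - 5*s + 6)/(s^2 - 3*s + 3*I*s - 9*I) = (s - 2)/(s + 3*I)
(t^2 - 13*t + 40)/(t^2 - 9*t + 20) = (t - 8)/(t - 4)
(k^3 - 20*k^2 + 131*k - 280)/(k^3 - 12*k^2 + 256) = (k^2 - 12*k + 35)/(k^2 - 4*k - 32)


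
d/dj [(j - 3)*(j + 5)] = 2*j + 2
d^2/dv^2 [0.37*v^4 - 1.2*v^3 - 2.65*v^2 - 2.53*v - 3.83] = 4.44*v^2 - 7.2*v - 5.3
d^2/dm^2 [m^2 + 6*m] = 2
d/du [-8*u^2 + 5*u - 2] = 5 - 16*u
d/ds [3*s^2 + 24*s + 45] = 6*s + 24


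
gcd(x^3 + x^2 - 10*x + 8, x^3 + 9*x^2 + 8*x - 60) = x - 2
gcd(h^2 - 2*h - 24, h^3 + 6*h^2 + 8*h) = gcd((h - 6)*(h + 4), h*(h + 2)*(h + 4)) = h + 4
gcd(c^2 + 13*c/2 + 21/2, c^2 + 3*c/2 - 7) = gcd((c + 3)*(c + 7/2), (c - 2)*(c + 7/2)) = c + 7/2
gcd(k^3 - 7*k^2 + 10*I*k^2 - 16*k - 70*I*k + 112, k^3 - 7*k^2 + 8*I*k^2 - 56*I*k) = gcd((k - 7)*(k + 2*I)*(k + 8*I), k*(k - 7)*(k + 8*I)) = k^2 + k*(-7 + 8*I) - 56*I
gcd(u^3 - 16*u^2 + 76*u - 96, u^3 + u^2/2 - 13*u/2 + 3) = u - 2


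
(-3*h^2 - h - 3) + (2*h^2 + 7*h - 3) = -h^2 + 6*h - 6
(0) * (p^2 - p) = 0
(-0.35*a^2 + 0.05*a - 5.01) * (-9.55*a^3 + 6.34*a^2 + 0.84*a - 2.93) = 3.3425*a^5 - 2.6965*a^4 + 47.8685*a^3 - 30.6959*a^2 - 4.3549*a + 14.6793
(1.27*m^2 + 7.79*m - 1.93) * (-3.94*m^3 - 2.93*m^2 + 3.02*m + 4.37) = -5.0038*m^5 - 34.4137*m^4 - 11.3851*m^3 + 34.7306*m^2 + 28.2137*m - 8.4341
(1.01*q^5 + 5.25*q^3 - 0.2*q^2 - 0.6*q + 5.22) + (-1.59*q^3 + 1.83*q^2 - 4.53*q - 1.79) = 1.01*q^5 + 3.66*q^3 + 1.63*q^2 - 5.13*q + 3.43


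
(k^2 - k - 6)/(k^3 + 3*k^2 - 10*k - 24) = 1/(k + 4)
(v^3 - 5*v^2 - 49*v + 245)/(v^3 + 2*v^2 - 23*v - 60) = (v^2 - 49)/(v^2 + 7*v + 12)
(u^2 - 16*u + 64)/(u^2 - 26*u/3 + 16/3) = 3*(u - 8)/(3*u - 2)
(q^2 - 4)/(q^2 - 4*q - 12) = (q - 2)/(q - 6)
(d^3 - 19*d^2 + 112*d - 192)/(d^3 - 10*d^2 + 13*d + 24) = (d - 8)/(d + 1)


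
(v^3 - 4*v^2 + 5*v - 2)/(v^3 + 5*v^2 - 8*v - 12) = (v^2 - 2*v + 1)/(v^2 + 7*v + 6)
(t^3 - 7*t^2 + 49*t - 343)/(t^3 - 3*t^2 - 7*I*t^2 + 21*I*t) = (t^2 + 7*t*(-1 + I) - 49*I)/(t*(t - 3))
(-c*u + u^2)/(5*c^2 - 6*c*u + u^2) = u/(-5*c + u)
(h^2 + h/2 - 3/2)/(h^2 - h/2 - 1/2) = (2*h + 3)/(2*h + 1)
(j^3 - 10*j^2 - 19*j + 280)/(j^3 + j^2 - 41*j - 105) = (j - 8)/(j + 3)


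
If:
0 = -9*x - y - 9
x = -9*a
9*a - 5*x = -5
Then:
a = -5/54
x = 5/6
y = -33/2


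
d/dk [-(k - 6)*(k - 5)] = 11 - 2*k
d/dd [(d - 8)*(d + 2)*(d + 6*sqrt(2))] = 3*d^2 - 12*d + 12*sqrt(2)*d - 36*sqrt(2) - 16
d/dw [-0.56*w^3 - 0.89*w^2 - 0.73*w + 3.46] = -1.68*w^2 - 1.78*w - 0.73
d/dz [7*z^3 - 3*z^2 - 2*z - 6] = 21*z^2 - 6*z - 2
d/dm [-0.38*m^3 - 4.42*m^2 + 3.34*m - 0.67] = -1.14*m^2 - 8.84*m + 3.34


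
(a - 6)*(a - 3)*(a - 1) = a^3 - 10*a^2 + 27*a - 18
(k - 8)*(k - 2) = k^2 - 10*k + 16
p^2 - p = p*(p - 1)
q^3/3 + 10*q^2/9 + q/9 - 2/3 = (q/3 + 1)*(q - 2/3)*(q + 1)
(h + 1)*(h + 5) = h^2 + 6*h + 5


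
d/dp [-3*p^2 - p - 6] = -6*p - 1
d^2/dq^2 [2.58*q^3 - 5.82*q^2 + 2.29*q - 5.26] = 15.48*q - 11.64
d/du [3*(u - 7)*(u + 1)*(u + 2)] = 9*u^2 - 24*u - 57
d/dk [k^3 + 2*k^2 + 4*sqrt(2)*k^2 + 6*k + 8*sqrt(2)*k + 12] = 3*k^2 + 4*k + 8*sqrt(2)*k + 6 + 8*sqrt(2)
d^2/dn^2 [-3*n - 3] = 0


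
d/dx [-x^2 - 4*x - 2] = -2*x - 4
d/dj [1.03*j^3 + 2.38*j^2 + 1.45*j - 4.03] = 3.09*j^2 + 4.76*j + 1.45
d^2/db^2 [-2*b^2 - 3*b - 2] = -4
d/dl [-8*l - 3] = -8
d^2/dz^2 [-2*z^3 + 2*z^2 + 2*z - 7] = 4 - 12*z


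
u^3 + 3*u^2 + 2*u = u*(u + 1)*(u + 2)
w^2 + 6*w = w*(w + 6)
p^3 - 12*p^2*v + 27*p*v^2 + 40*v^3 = (p - 8*v)*(p - 5*v)*(p + v)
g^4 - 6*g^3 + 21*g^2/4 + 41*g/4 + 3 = (g - 4)*(g - 3)*(g + 1/2)^2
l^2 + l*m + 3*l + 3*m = (l + 3)*(l + m)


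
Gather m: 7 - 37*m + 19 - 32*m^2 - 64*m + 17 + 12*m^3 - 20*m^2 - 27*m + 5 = 12*m^3 - 52*m^2 - 128*m + 48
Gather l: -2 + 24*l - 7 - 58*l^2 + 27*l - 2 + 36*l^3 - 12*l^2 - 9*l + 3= 36*l^3 - 70*l^2 + 42*l - 8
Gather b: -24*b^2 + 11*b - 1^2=-24*b^2 + 11*b - 1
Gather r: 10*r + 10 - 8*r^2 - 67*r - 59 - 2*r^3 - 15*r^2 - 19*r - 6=-2*r^3 - 23*r^2 - 76*r - 55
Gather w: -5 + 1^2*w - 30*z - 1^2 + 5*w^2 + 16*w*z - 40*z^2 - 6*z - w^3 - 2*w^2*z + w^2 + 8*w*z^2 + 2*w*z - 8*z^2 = -w^3 + w^2*(6 - 2*z) + w*(8*z^2 + 18*z + 1) - 48*z^2 - 36*z - 6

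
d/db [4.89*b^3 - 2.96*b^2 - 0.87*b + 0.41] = 14.67*b^2 - 5.92*b - 0.87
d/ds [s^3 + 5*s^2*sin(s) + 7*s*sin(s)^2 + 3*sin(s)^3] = 5*s^2*cos(s) + 3*s^2 + 10*s*sin(s) + 7*s*sin(2*s) + 9*sin(s)^2*cos(s) + 7*sin(s)^2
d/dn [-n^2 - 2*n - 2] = -2*n - 2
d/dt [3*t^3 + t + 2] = 9*t^2 + 1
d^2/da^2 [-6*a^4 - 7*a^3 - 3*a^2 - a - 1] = -72*a^2 - 42*a - 6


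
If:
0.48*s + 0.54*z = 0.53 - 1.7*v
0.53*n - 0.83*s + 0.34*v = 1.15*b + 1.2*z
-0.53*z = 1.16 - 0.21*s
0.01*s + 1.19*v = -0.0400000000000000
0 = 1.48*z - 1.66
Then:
No Solution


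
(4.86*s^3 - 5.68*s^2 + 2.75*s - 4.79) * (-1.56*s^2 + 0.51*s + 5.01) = -7.5816*s^5 + 11.3394*s^4 + 17.1618*s^3 - 19.5819*s^2 + 11.3346*s - 23.9979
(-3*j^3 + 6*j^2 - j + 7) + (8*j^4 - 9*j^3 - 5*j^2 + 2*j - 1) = 8*j^4 - 12*j^3 + j^2 + j + 6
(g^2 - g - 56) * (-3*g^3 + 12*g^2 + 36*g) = -3*g^5 + 15*g^4 + 192*g^3 - 708*g^2 - 2016*g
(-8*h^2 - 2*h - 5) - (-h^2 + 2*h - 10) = -7*h^2 - 4*h + 5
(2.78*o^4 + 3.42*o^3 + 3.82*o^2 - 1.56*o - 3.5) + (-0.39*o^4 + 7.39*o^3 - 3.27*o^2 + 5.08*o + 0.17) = 2.39*o^4 + 10.81*o^3 + 0.55*o^2 + 3.52*o - 3.33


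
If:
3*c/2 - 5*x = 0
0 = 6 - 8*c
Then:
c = 3/4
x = 9/40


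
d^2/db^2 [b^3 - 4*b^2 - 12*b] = 6*b - 8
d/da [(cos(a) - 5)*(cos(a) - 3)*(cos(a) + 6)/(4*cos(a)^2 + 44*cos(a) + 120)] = (sin(a)^2 - 10*cos(a) + 54)*sin(a)/(4*(cos(a) + 5)^2)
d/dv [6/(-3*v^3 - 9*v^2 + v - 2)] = 6*(9*v^2 + 18*v - 1)/(3*v^3 + 9*v^2 - v + 2)^2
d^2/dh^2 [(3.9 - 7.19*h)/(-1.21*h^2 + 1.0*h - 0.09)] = ((23.818 - 52.1994*h)*(1.21*h^2 - 1.0*h + 0.09) + (2.42*h - 1.0)*(4.84*h - 2.0)*(7.19*h - 3.9))/(1.21*h^2 - 1.0*h + 0.09)^3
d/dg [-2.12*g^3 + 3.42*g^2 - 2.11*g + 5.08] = -6.36*g^2 + 6.84*g - 2.11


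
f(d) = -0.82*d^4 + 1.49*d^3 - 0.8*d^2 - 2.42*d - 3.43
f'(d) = -3.28*d^3 + 4.47*d^2 - 1.6*d - 2.42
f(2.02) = -12.95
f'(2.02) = -14.45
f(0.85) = -5.58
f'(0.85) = -2.56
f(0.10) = -3.68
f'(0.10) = -2.54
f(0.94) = -5.81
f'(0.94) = -2.70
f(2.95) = -41.38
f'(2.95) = -52.45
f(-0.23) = -2.94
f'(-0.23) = -1.78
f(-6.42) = -1808.14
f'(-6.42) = 1060.01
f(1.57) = -8.42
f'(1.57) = -6.61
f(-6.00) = -1402.27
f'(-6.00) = 876.58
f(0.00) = -3.43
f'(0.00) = -2.42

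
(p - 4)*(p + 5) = p^2 + p - 20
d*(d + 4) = d^2 + 4*d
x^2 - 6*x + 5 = (x - 5)*(x - 1)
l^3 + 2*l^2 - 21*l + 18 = (l - 3)*(l - 1)*(l + 6)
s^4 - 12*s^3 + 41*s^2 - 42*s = s*(s - 7)*(s - 3)*(s - 2)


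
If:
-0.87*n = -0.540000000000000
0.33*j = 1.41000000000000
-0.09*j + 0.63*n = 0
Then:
No Solution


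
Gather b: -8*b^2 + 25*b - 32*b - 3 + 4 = -8*b^2 - 7*b + 1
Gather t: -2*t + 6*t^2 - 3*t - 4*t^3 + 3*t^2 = -4*t^3 + 9*t^2 - 5*t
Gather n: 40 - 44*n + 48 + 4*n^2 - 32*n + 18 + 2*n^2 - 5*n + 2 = 6*n^2 - 81*n + 108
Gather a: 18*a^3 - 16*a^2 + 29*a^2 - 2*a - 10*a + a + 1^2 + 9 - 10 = 18*a^3 + 13*a^2 - 11*a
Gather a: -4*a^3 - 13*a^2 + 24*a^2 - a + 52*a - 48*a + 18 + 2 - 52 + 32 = -4*a^3 + 11*a^2 + 3*a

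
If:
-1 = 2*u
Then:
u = -1/2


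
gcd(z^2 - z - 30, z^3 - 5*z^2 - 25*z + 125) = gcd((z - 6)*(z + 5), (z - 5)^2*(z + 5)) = z + 5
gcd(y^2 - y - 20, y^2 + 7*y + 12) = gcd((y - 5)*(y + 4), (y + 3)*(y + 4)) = y + 4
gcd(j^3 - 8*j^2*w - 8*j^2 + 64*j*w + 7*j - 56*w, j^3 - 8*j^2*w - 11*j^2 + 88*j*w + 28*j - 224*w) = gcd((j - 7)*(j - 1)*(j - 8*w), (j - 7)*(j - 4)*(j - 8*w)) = -j^2 + 8*j*w + 7*j - 56*w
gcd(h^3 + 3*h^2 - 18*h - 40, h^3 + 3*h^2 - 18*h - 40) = h^3 + 3*h^2 - 18*h - 40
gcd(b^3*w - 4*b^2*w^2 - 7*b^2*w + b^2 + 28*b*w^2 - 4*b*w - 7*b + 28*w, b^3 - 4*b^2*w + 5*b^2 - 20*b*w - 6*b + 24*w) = -b + 4*w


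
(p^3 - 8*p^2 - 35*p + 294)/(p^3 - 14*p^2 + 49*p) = (p + 6)/p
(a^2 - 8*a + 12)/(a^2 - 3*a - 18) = (a - 2)/(a + 3)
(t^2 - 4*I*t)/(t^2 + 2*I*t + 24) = t/(t + 6*I)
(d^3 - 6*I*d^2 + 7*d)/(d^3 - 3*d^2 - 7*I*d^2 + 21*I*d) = (d + I)/(d - 3)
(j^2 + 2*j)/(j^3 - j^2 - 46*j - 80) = j/(j^2 - 3*j - 40)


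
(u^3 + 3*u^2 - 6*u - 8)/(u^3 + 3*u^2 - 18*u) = (u^3 + 3*u^2 - 6*u - 8)/(u*(u^2 + 3*u - 18))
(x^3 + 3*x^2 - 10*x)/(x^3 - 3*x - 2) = x*(x + 5)/(x^2 + 2*x + 1)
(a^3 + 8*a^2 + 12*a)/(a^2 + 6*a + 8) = a*(a + 6)/(a + 4)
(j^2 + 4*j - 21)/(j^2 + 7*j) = (j - 3)/j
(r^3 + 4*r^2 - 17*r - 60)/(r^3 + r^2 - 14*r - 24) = (r + 5)/(r + 2)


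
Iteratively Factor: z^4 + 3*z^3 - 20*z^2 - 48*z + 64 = (z - 4)*(z^3 + 7*z^2 + 8*z - 16) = (z - 4)*(z - 1)*(z^2 + 8*z + 16) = (z - 4)*(z - 1)*(z + 4)*(z + 4)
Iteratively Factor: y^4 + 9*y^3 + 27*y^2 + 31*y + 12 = (y + 1)*(y^3 + 8*y^2 + 19*y + 12) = (y + 1)*(y + 3)*(y^2 + 5*y + 4) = (y + 1)*(y + 3)*(y + 4)*(y + 1)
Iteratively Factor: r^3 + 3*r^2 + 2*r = (r)*(r^2 + 3*r + 2) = r*(r + 2)*(r + 1)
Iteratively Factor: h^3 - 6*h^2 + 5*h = (h - 5)*(h^2 - h) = (h - 5)*(h - 1)*(h)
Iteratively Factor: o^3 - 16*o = (o - 4)*(o^2 + 4*o) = (o - 4)*(o + 4)*(o)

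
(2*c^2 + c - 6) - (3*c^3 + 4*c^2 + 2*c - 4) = -3*c^3 - 2*c^2 - c - 2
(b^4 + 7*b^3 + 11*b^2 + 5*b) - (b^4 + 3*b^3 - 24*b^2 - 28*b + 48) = 4*b^3 + 35*b^2 + 33*b - 48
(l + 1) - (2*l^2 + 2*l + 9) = -2*l^2 - l - 8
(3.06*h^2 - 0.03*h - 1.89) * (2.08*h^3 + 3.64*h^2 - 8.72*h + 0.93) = 6.3648*h^5 + 11.076*h^4 - 30.7236*h^3 - 3.7722*h^2 + 16.4529*h - 1.7577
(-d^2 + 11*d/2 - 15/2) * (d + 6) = -d^3 - d^2/2 + 51*d/2 - 45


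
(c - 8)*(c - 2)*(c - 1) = c^3 - 11*c^2 + 26*c - 16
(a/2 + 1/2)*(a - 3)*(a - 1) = a^3/2 - 3*a^2/2 - a/2 + 3/2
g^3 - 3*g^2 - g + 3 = (g - 3)*(g - 1)*(g + 1)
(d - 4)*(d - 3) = d^2 - 7*d + 12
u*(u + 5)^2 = u^3 + 10*u^2 + 25*u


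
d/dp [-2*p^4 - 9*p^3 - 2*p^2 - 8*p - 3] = -8*p^3 - 27*p^2 - 4*p - 8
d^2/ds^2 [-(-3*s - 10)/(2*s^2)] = 3*(s + 10)/s^4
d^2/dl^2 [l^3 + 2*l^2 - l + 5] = 6*l + 4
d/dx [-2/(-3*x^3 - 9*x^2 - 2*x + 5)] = 2*(-9*x^2 - 18*x - 2)/(3*x^3 + 9*x^2 + 2*x - 5)^2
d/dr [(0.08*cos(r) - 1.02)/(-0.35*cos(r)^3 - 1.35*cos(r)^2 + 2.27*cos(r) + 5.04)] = (-0.056*cos(r)^3 + 0.963*cos(r)^2 + 2.754*cos(r) - 2.7186)*sin(r)/(0.1225*cos(r)^6 + 0.945*cos(r)^5 + 0.2335*cos(r)^4 - 9.657*cos(r)^3 - 8.4551*cos(r)^2 + 22.8816*cos(r) + 25.4016)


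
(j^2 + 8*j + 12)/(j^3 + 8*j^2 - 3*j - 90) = (j + 2)/(j^2 + 2*j - 15)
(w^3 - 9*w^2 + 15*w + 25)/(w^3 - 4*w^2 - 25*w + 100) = (w^2 - 4*w - 5)/(w^2 + w - 20)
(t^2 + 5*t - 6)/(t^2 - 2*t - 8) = (-t^2 - 5*t + 6)/(-t^2 + 2*t + 8)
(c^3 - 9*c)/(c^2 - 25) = c*(c^2 - 9)/(c^2 - 25)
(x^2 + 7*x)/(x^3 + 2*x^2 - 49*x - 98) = x/(x^2 - 5*x - 14)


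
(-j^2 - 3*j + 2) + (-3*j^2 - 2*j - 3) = -4*j^2 - 5*j - 1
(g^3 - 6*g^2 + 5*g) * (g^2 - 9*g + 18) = g^5 - 15*g^4 + 77*g^3 - 153*g^2 + 90*g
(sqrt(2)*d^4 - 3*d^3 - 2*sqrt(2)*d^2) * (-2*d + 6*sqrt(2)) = -2*sqrt(2)*d^5 + 18*d^4 - 14*sqrt(2)*d^3 - 24*d^2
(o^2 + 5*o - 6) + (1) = o^2 + 5*o - 5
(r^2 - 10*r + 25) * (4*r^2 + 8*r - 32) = 4*r^4 - 32*r^3 - 12*r^2 + 520*r - 800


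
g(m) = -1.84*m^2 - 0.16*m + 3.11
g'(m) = -3.68*m - 0.16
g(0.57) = 2.42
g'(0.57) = -2.26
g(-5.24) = -46.57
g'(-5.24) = 19.12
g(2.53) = -9.07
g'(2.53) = -9.47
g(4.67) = -37.77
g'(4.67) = -17.35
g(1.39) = -0.67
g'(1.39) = -5.28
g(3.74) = -23.23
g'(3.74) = -13.92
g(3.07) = -14.72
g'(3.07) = -11.46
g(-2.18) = -5.29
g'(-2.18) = 7.86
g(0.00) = 3.11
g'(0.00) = -0.16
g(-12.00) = -259.93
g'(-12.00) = 44.00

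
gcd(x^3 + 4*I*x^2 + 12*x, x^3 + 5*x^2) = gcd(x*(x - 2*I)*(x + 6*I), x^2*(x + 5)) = x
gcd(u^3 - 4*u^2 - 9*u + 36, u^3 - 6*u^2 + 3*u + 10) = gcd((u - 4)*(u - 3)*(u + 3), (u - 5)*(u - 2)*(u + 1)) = 1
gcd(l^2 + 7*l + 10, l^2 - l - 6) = l + 2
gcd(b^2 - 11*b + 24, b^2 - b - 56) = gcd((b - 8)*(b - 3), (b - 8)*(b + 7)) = b - 8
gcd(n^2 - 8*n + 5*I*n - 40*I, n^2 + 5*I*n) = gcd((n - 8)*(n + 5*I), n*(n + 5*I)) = n + 5*I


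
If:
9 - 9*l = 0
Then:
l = 1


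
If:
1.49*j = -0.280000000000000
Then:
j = -0.19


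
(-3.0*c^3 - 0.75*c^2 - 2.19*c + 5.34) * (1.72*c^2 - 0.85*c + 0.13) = -5.16*c^5 + 1.26*c^4 - 3.5193*c^3 + 10.9488*c^2 - 4.8237*c + 0.6942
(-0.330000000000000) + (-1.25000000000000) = -1.58000000000000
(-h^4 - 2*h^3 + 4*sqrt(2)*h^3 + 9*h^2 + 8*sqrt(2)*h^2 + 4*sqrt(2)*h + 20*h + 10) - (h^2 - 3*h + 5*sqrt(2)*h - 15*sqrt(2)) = -h^4 - 2*h^3 + 4*sqrt(2)*h^3 + 8*h^2 + 8*sqrt(2)*h^2 - sqrt(2)*h + 23*h + 10 + 15*sqrt(2)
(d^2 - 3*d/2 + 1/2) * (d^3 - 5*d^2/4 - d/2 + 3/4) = d^5 - 11*d^4/4 + 15*d^3/8 + 7*d^2/8 - 11*d/8 + 3/8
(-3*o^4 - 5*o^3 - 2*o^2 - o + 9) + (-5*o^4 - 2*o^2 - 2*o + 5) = -8*o^4 - 5*o^3 - 4*o^2 - 3*o + 14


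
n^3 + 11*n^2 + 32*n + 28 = (n + 2)^2*(n + 7)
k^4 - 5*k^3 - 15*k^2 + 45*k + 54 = (k - 6)*(k - 3)*(k + 1)*(k + 3)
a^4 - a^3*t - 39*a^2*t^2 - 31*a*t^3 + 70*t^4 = (a - 7*t)*(a - t)*(a + 2*t)*(a + 5*t)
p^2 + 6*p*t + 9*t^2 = (p + 3*t)^2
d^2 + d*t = d*(d + t)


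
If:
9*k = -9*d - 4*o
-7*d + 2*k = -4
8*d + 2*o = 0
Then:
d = 36/49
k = 4/7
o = -144/49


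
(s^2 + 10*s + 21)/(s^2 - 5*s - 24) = (s + 7)/(s - 8)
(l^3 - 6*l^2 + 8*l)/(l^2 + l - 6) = l*(l - 4)/(l + 3)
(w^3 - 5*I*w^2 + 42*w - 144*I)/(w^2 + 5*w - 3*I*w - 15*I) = (w^2 - 2*I*w + 48)/(w + 5)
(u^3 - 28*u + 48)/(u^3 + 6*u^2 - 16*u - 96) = (u - 2)/(u + 4)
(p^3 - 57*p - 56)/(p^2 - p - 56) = p + 1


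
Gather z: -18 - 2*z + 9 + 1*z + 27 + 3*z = 2*z + 18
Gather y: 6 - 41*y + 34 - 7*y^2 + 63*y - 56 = -7*y^2 + 22*y - 16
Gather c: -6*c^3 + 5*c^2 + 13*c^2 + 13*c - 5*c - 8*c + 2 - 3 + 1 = -6*c^3 + 18*c^2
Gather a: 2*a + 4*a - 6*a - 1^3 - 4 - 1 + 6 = 0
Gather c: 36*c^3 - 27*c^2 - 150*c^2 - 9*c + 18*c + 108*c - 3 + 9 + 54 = 36*c^3 - 177*c^2 + 117*c + 60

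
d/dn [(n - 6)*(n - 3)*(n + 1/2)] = 3*n^2 - 17*n + 27/2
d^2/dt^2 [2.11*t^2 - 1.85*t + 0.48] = 4.22000000000000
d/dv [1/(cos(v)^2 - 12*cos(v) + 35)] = 2*(cos(v) - 6)*sin(v)/(cos(v)^2 - 12*cos(v) + 35)^2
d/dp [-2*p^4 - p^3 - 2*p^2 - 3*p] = -8*p^3 - 3*p^2 - 4*p - 3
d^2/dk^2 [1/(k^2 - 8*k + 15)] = 2*(-k^2 + 8*k + 4*(k - 4)^2 - 15)/(k^2 - 8*k + 15)^3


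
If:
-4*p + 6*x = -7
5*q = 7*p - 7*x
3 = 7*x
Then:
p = 67/28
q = 11/4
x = 3/7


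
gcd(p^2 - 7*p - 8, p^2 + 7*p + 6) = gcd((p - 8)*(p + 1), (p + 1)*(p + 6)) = p + 1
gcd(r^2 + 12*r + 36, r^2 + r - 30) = r + 6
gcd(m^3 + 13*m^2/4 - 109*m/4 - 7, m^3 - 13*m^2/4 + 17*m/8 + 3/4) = m + 1/4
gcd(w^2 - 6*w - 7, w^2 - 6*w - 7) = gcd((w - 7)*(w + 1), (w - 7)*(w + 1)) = w^2 - 6*w - 7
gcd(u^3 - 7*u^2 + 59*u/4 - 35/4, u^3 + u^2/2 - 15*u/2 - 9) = 1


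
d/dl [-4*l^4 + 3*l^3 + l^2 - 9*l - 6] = -16*l^3 + 9*l^2 + 2*l - 9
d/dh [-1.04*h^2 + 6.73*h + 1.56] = 6.73 - 2.08*h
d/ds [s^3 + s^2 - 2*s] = 3*s^2 + 2*s - 2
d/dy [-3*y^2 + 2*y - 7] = 2 - 6*y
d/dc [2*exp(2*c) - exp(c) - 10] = (4*exp(c) - 1)*exp(c)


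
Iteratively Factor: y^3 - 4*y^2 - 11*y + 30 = (y + 3)*(y^2 - 7*y + 10) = (y - 5)*(y + 3)*(y - 2)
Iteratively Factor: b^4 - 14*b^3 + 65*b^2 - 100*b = (b - 4)*(b^3 - 10*b^2 + 25*b) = (b - 5)*(b - 4)*(b^2 - 5*b) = b*(b - 5)*(b - 4)*(b - 5)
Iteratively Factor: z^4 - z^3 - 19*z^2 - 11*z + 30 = (z - 1)*(z^3 - 19*z - 30) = (z - 5)*(z - 1)*(z^2 + 5*z + 6) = (z - 5)*(z - 1)*(z + 2)*(z + 3)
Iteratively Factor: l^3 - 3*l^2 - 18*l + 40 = (l + 4)*(l^2 - 7*l + 10) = (l - 5)*(l + 4)*(l - 2)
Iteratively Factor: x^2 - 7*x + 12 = (x - 3)*(x - 4)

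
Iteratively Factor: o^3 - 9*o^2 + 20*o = (o)*(o^2 - 9*o + 20) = o*(o - 5)*(o - 4)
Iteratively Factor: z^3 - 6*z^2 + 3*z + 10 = (z - 5)*(z^2 - z - 2) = (z - 5)*(z + 1)*(z - 2)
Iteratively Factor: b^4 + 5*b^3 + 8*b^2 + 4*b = (b)*(b^3 + 5*b^2 + 8*b + 4) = b*(b + 1)*(b^2 + 4*b + 4) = b*(b + 1)*(b + 2)*(b + 2)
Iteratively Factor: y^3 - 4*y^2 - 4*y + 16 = (y - 2)*(y^2 - 2*y - 8) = (y - 4)*(y - 2)*(y + 2)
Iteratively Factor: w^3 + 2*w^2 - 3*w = (w)*(w^2 + 2*w - 3) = w*(w - 1)*(w + 3)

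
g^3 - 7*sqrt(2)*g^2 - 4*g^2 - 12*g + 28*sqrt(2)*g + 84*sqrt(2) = (g - 6)*(g + 2)*(g - 7*sqrt(2))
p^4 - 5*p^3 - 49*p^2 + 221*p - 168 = (p - 8)*(p - 3)*(p - 1)*(p + 7)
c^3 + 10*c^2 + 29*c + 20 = (c + 1)*(c + 4)*(c + 5)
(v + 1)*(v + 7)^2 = v^3 + 15*v^2 + 63*v + 49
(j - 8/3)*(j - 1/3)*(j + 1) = j^3 - 2*j^2 - 19*j/9 + 8/9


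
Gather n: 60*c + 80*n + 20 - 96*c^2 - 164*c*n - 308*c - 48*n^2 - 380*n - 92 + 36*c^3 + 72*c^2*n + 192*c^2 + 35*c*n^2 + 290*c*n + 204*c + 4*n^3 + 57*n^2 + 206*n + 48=36*c^3 + 96*c^2 - 44*c + 4*n^3 + n^2*(35*c + 9) + n*(72*c^2 + 126*c - 94) - 24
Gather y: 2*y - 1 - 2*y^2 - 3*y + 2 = -2*y^2 - y + 1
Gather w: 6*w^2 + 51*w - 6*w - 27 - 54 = 6*w^2 + 45*w - 81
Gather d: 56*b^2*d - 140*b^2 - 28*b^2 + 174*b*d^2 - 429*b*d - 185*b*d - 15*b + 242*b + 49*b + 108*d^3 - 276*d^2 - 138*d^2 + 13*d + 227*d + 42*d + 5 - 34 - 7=-168*b^2 + 276*b + 108*d^3 + d^2*(174*b - 414) + d*(56*b^2 - 614*b + 282) - 36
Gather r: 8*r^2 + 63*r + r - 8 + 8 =8*r^2 + 64*r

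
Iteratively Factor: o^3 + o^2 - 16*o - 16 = (o + 1)*(o^2 - 16) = (o + 1)*(o + 4)*(o - 4)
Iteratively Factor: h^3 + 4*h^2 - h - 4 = (h + 1)*(h^2 + 3*h - 4) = (h - 1)*(h + 1)*(h + 4)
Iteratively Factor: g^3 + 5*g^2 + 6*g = (g)*(g^2 + 5*g + 6) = g*(g + 3)*(g + 2)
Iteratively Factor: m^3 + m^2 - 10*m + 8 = (m - 2)*(m^2 + 3*m - 4) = (m - 2)*(m - 1)*(m + 4)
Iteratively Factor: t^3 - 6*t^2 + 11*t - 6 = (t - 1)*(t^2 - 5*t + 6) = (t - 2)*(t - 1)*(t - 3)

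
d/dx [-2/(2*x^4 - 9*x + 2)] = 2*(8*x^3 - 9)/(2*x^4 - 9*x + 2)^2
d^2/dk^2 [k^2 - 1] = 2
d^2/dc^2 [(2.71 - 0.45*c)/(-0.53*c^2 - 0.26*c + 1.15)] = ((2.6386 - 1.431*c)*(0.53*c^2 + 0.26*c - 1.15) + (0.45*c - 2.71)*(1.06*c + 0.26)*(2.12*c + 0.52))/(0.53*c^2 + 0.26*c - 1.15)^3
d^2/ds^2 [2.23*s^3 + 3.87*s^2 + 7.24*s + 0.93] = 13.38*s + 7.74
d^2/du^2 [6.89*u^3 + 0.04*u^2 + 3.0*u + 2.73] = 41.34*u + 0.08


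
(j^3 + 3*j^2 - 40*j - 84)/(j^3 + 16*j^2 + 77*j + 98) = (j - 6)/(j + 7)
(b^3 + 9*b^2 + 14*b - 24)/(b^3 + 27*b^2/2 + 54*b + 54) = 2*(b^2 + 3*b - 4)/(2*b^2 + 15*b + 18)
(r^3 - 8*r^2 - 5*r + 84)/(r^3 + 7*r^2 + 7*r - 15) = (r^2 - 11*r + 28)/(r^2 + 4*r - 5)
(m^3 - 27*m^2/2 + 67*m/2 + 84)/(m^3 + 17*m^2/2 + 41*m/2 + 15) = (m^2 - 15*m + 56)/(m^2 + 7*m + 10)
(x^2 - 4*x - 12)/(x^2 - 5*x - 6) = (x + 2)/(x + 1)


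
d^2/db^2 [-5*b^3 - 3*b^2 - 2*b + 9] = -30*b - 6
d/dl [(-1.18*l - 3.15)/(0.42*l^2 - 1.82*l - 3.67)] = (0.4956*l^2 + 2.646*l - 1.4024)/(0.1764*l^4 - 1.5288*l^3 + 0.2296*l^2 + 13.3588*l + 13.4689)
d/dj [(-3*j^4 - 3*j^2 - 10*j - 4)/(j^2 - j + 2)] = (-6*j^5 + 9*j^4 - 24*j^3 + 13*j^2 - 4*j - 24)/(j^4 - 2*j^3 + 5*j^2 - 4*j + 4)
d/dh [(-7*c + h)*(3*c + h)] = -4*c + 2*h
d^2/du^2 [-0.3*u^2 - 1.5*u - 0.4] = -0.600000000000000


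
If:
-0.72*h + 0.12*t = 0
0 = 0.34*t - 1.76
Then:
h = 0.86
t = 5.18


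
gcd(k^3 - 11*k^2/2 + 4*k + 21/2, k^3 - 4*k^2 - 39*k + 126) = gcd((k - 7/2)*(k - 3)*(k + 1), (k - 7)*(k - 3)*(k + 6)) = k - 3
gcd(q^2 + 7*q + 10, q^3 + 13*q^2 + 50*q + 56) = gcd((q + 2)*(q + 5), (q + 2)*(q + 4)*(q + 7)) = q + 2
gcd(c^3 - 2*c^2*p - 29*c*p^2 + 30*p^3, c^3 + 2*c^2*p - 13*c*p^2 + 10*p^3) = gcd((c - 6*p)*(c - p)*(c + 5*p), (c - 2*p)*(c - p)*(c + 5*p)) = -c^2 - 4*c*p + 5*p^2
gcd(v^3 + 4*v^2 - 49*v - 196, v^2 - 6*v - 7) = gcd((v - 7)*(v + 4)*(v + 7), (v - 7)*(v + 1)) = v - 7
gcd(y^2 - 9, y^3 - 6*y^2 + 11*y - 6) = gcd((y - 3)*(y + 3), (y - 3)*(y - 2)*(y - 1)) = y - 3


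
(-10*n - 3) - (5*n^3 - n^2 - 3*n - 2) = -5*n^3 + n^2 - 7*n - 1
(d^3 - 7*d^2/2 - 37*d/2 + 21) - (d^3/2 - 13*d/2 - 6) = d^3/2 - 7*d^2/2 - 12*d + 27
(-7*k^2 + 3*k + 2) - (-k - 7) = -7*k^2 + 4*k + 9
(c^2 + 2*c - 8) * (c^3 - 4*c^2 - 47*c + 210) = c^5 - 2*c^4 - 63*c^3 + 148*c^2 + 796*c - 1680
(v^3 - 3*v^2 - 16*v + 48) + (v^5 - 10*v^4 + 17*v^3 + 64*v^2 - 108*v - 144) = v^5 - 10*v^4 + 18*v^3 + 61*v^2 - 124*v - 96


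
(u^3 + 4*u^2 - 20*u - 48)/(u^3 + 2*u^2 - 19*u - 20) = (u^2 + 8*u + 12)/(u^2 + 6*u + 5)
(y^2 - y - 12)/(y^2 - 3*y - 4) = (y + 3)/(y + 1)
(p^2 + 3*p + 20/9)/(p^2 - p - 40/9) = (3*p + 4)/(3*p - 8)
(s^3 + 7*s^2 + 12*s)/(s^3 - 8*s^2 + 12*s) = (s^2 + 7*s + 12)/(s^2 - 8*s + 12)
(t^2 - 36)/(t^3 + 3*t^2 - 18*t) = (t - 6)/(t*(t - 3))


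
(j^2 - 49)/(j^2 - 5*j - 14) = (j + 7)/(j + 2)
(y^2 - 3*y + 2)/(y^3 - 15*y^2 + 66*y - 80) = (y - 1)/(y^2 - 13*y + 40)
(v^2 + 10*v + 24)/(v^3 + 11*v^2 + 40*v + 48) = (v + 6)/(v^2 + 7*v + 12)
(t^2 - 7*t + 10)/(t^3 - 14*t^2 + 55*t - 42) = (t^2 - 7*t + 10)/(t^3 - 14*t^2 + 55*t - 42)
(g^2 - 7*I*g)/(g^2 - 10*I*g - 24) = g*(-g + 7*I)/(-g^2 + 10*I*g + 24)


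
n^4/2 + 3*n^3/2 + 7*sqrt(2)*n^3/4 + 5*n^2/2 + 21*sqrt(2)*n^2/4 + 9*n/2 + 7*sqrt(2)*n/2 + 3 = (n + 2)*(n + 3*sqrt(2))*(sqrt(2)*n/2 + 1/2)*(sqrt(2)*n/2 + sqrt(2)/2)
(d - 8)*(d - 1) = d^2 - 9*d + 8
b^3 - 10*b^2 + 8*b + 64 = (b - 8)*(b - 4)*(b + 2)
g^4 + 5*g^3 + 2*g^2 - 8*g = g*(g - 1)*(g + 2)*(g + 4)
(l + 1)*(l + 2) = l^2 + 3*l + 2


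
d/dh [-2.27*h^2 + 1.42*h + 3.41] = 1.42 - 4.54*h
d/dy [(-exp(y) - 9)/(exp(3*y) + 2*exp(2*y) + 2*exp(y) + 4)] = ((exp(y) + 9)*(3*exp(2*y) + 4*exp(y) + 2) - exp(3*y) - 2*exp(2*y) - 2*exp(y) - 4)*exp(y)/(exp(3*y) + 2*exp(2*y) + 2*exp(y) + 4)^2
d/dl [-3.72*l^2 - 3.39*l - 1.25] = -7.44*l - 3.39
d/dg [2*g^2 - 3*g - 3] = 4*g - 3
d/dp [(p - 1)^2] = 2*p - 2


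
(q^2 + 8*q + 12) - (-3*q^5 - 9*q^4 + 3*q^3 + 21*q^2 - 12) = 3*q^5 + 9*q^4 - 3*q^3 - 20*q^2 + 8*q + 24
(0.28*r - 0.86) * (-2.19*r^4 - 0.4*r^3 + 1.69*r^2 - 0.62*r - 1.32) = -0.6132*r^5 + 1.7714*r^4 + 0.8172*r^3 - 1.627*r^2 + 0.1636*r + 1.1352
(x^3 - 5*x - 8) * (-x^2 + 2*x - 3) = -x^5 + 2*x^4 + 2*x^3 - 2*x^2 - x + 24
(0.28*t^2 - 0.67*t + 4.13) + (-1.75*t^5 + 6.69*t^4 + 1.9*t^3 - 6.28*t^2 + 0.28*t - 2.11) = -1.75*t^5 + 6.69*t^4 + 1.9*t^3 - 6.0*t^2 - 0.39*t + 2.02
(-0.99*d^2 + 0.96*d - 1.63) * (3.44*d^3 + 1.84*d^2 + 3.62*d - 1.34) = -3.4056*d^5 + 1.4808*d^4 - 7.4246*d^3 + 1.8026*d^2 - 7.187*d + 2.1842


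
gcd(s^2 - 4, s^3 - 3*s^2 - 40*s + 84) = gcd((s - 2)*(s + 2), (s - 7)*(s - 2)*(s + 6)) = s - 2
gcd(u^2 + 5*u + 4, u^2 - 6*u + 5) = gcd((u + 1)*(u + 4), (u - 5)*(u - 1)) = 1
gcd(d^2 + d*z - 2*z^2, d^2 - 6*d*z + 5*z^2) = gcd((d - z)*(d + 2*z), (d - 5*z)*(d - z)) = -d + z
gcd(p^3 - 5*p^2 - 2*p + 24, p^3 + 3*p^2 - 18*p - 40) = p^2 - 2*p - 8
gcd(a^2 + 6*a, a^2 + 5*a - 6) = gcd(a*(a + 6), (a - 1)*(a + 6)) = a + 6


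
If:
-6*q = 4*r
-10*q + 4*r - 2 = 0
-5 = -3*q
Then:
No Solution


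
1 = 1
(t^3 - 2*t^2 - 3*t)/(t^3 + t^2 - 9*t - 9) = t/(t + 3)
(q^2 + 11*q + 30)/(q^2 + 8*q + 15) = (q + 6)/(q + 3)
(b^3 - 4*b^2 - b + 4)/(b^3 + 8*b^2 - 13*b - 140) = (b^2 - 1)/(b^2 + 12*b + 35)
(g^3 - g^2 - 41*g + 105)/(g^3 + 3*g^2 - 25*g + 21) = (g - 5)/(g - 1)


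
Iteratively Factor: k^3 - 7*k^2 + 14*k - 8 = (k - 4)*(k^2 - 3*k + 2) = (k - 4)*(k - 2)*(k - 1)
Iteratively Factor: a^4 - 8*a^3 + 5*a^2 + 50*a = (a + 2)*(a^3 - 10*a^2 + 25*a) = (a - 5)*(a + 2)*(a^2 - 5*a) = (a - 5)^2*(a + 2)*(a)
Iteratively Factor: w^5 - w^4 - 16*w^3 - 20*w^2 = (w)*(w^4 - w^3 - 16*w^2 - 20*w) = w*(w - 5)*(w^3 + 4*w^2 + 4*w) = w^2*(w - 5)*(w^2 + 4*w + 4) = w^2*(w - 5)*(w + 2)*(w + 2)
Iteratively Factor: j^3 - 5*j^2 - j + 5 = (j - 1)*(j^2 - 4*j - 5) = (j - 1)*(j + 1)*(j - 5)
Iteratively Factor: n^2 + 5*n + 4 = (n + 4)*(n + 1)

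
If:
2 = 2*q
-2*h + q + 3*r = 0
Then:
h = 3*r/2 + 1/2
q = 1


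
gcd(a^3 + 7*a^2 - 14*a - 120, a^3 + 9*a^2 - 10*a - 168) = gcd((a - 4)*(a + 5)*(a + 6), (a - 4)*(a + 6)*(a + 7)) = a^2 + 2*a - 24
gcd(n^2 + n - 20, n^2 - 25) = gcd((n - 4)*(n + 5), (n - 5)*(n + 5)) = n + 5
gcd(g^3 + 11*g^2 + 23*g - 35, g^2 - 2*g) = 1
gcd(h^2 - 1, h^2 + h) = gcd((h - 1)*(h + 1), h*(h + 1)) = h + 1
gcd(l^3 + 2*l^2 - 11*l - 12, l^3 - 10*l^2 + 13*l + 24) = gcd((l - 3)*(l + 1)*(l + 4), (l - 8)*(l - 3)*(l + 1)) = l^2 - 2*l - 3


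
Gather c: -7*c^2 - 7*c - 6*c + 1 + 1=-7*c^2 - 13*c + 2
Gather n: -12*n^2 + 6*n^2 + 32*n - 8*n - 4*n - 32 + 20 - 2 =-6*n^2 + 20*n - 14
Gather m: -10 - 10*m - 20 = -10*m - 30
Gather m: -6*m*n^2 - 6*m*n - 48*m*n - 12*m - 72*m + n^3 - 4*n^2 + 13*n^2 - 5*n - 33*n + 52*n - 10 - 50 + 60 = m*(-6*n^2 - 54*n - 84) + n^3 + 9*n^2 + 14*n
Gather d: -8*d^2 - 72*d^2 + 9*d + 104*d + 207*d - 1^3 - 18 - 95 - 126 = -80*d^2 + 320*d - 240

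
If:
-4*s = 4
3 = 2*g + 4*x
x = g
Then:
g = 1/2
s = -1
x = 1/2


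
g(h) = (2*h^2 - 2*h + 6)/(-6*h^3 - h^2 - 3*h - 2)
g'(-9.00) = 0.01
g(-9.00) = 0.04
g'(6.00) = 0.01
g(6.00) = -0.05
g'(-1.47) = 0.98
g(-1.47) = 0.69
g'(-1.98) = 0.36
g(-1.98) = 0.38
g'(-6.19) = 0.01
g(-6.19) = 0.07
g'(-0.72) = 23.50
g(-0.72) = 4.51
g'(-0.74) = 19.69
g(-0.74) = 4.08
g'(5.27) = 0.01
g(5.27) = -0.06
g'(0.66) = 1.69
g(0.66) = -0.90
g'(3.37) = 0.03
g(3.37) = -0.09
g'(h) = (4*h - 2)/(-6*h^3 - h^2 - 3*h - 2) + (2*h^2 - 2*h + 6)*(18*h^2 + 2*h + 3)/(-6*h^3 - h^2 - 3*h - 2)^2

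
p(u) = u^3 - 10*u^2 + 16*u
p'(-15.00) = 991.00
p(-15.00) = -5865.00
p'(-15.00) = 991.00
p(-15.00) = -5865.00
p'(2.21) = -13.55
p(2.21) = -2.69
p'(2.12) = -12.92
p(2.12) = -1.50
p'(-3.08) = 106.06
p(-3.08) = -173.36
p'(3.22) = -17.29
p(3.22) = -18.78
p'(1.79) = -10.19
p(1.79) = 2.33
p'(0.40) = 8.48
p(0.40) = 4.86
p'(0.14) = 13.26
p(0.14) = 2.05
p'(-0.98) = 38.48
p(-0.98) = -26.23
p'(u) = 3*u^2 - 20*u + 16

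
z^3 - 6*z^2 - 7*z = z*(z - 7)*(z + 1)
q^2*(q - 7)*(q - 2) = q^4 - 9*q^3 + 14*q^2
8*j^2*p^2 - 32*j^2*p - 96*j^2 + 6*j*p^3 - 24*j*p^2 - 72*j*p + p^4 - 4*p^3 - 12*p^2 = (2*j + p)*(4*j + p)*(p - 6)*(p + 2)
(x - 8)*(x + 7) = x^2 - x - 56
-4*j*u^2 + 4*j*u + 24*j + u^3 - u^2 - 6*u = (-4*j + u)*(u - 3)*(u + 2)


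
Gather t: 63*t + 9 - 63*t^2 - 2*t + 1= -63*t^2 + 61*t + 10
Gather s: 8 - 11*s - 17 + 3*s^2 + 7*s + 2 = 3*s^2 - 4*s - 7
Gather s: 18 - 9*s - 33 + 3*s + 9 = -6*s - 6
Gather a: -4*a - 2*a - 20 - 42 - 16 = -6*a - 78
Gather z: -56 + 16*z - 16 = 16*z - 72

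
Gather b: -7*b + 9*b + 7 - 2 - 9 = 2*b - 4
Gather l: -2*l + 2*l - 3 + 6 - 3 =0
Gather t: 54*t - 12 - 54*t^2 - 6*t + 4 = -54*t^2 + 48*t - 8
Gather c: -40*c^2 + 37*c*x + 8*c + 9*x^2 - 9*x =-40*c^2 + c*(37*x + 8) + 9*x^2 - 9*x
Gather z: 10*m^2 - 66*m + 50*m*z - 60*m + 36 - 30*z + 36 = 10*m^2 - 126*m + z*(50*m - 30) + 72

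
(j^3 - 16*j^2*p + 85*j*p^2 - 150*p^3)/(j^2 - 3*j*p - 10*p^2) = (j^2 - 11*j*p + 30*p^2)/(j + 2*p)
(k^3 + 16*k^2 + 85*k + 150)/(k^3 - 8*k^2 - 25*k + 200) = (k^2 + 11*k + 30)/(k^2 - 13*k + 40)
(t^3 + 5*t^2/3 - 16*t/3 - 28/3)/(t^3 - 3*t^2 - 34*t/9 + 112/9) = 3*(t + 2)/(3*t - 8)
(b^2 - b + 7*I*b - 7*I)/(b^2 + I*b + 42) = (b - 1)/(b - 6*I)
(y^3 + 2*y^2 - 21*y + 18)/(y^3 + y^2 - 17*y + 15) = (y + 6)/(y + 5)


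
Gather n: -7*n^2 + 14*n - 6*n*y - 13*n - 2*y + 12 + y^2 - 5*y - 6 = -7*n^2 + n*(1 - 6*y) + y^2 - 7*y + 6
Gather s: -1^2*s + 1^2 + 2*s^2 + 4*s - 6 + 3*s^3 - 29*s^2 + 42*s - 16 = 3*s^3 - 27*s^2 + 45*s - 21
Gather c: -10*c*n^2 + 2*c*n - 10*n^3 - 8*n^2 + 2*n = c*(-10*n^2 + 2*n) - 10*n^3 - 8*n^2 + 2*n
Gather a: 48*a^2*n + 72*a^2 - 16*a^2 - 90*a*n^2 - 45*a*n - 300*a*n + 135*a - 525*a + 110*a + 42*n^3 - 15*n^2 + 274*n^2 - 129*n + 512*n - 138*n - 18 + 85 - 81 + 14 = a^2*(48*n + 56) + a*(-90*n^2 - 345*n - 280) + 42*n^3 + 259*n^2 + 245*n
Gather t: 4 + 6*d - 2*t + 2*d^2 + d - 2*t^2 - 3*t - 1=2*d^2 + 7*d - 2*t^2 - 5*t + 3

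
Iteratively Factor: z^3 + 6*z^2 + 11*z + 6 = (z + 2)*(z^2 + 4*z + 3) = (z + 2)*(z + 3)*(z + 1)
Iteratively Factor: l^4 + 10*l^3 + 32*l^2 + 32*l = (l + 4)*(l^3 + 6*l^2 + 8*l) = l*(l + 4)*(l^2 + 6*l + 8) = l*(l + 2)*(l + 4)*(l + 4)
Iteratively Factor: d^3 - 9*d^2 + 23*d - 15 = (d - 1)*(d^2 - 8*d + 15) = (d - 5)*(d - 1)*(d - 3)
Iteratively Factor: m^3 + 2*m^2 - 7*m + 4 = (m - 1)*(m^2 + 3*m - 4) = (m - 1)*(m + 4)*(m - 1)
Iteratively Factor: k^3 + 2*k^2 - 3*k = (k + 3)*(k^2 - k) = k*(k + 3)*(k - 1)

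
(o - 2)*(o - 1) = o^2 - 3*o + 2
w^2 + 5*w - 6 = (w - 1)*(w + 6)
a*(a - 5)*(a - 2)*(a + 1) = a^4 - 6*a^3 + 3*a^2 + 10*a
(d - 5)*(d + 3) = d^2 - 2*d - 15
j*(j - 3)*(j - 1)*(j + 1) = j^4 - 3*j^3 - j^2 + 3*j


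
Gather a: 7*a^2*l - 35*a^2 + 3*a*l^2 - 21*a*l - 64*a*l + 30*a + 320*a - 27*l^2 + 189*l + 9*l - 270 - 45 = a^2*(7*l - 35) + a*(3*l^2 - 85*l + 350) - 27*l^2 + 198*l - 315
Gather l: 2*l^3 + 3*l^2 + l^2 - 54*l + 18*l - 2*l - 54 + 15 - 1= 2*l^3 + 4*l^2 - 38*l - 40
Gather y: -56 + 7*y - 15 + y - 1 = 8*y - 72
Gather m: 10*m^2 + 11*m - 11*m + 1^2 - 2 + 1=10*m^2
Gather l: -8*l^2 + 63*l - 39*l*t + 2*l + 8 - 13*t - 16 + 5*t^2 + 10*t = -8*l^2 + l*(65 - 39*t) + 5*t^2 - 3*t - 8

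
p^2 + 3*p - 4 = (p - 1)*(p + 4)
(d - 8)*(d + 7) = d^2 - d - 56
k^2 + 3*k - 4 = (k - 1)*(k + 4)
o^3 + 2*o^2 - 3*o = o*(o - 1)*(o + 3)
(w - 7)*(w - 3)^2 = w^3 - 13*w^2 + 51*w - 63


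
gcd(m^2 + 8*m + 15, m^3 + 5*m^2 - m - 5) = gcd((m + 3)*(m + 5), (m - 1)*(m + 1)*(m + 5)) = m + 5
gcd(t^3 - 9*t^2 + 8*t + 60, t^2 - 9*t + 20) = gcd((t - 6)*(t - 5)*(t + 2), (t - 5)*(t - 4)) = t - 5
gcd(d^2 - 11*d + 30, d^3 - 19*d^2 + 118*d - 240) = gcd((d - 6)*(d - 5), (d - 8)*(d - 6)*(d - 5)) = d^2 - 11*d + 30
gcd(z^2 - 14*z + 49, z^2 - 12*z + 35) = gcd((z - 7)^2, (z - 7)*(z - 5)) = z - 7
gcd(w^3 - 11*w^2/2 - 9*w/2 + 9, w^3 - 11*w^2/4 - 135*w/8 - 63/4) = w^2 - 9*w/2 - 9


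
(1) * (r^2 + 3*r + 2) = r^2 + 3*r + 2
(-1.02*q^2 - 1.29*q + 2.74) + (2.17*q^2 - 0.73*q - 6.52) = 1.15*q^2 - 2.02*q - 3.78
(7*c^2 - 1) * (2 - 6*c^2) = -42*c^4 + 20*c^2 - 2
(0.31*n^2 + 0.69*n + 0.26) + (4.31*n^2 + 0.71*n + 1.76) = 4.62*n^2 + 1.4*n + 2.02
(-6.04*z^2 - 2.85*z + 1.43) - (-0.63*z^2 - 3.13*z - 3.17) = -5.41*z^2 + 0.28*z + 4.6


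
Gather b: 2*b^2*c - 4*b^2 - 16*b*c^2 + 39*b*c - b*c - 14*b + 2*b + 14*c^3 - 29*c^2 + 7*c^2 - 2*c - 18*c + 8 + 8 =b^2*(2*c - 4) + b*(-16*c^2 + 38*c - 12) + 14*c^3 - 22*c^2 - 20*c + 16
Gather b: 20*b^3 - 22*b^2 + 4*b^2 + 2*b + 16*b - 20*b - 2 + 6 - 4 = 20*b^3 - 18*b^2 - 2*b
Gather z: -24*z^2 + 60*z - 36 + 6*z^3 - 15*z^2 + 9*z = 6*z^3 - 39*z^2 + 69*z - 36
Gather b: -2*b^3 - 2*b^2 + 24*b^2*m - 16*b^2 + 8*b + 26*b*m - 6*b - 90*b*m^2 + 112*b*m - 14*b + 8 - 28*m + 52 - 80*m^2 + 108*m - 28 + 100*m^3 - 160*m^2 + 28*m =-2*b^3 + b^2*(24*m - 18) + b*(-90*m^2 + 138*m - 12) + 100*m^3 - 240*m^2 + 108*m + 32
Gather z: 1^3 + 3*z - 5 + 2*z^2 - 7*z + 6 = 2*z^2 - 4*z + 2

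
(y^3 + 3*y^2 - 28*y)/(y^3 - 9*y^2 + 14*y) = (y^2 + 3*y - 28)/(y^2 - 9*y + 14)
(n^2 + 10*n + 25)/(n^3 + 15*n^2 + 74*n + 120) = (n + 5)/(n^2 + 10*n + 24)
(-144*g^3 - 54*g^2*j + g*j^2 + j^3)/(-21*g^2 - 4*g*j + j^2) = (48*g^2 + 2*g*j - j^2)/(7*g - j)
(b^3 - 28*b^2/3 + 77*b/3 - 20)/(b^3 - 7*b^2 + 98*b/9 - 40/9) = 3*(b - 3)/(3*b - 2)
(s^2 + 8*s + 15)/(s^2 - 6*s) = (s^2 + 8*s + 15)/(s*(s - 6))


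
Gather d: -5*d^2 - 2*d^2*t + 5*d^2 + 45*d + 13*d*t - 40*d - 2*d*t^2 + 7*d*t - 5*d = -2*d^2*t + d*(-2*t^2 + 20*t)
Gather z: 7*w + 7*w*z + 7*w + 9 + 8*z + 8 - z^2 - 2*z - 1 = 14*w - z^2 + z*(7*w + 6) + 16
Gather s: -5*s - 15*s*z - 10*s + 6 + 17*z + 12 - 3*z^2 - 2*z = s*(-15*z - 15) - 3*z^2 + 15*z + 18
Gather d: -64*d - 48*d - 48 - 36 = -112*d - 84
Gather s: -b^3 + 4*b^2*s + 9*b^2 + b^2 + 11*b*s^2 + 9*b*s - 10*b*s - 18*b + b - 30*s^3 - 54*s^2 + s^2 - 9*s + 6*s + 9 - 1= -b^3 + 10*b^2 - 17*b - 30*s^3 + s^2*(11*b - 53) + s*(4*b^2 - b - 3) + 8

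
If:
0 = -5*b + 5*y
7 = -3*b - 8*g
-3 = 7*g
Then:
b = -25/21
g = -3/7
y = -25/21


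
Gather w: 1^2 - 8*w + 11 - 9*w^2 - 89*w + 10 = -9*w^2 - 97*w + 22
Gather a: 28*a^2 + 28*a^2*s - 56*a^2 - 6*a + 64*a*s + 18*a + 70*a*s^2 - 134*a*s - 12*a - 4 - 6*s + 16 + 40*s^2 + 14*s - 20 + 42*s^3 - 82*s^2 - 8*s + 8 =a^2*(28*s - 28) + a*(70*s^2 - 70*s) + 42*s^3 - 42*s^2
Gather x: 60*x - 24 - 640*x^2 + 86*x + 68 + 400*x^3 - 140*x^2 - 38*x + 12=400*x^3 - 780*x^2 + 108*x + 56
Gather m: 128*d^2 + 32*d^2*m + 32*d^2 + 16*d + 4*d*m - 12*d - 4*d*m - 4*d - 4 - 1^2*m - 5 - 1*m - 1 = 160*d^2 + m*(32*d^2 - 2) - 10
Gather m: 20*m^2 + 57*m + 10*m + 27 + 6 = 20*m^2 + 67*m + 33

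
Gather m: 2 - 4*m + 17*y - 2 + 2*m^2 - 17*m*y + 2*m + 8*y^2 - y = 2*m^2 + m*(-17*y - 2) + 8*y^2 + 16*y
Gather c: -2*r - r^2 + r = -r^2 - r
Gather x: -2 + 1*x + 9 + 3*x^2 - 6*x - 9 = 3*x^2 - 5*x - 2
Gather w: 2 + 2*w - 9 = 2*w - 7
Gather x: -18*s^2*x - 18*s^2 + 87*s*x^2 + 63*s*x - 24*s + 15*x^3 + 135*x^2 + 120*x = -18*s^2 - 24*s + 15*x^3 + x^2*(87*s + 135) + x*(-18*s^2 + 63*s + 120)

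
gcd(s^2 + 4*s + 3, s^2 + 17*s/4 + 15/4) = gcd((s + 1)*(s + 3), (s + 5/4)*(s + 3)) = s + 3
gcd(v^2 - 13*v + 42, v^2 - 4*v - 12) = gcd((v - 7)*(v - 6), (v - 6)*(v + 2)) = v - 6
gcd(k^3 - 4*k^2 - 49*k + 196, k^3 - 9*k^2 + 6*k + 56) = k^2 - 11*k + 28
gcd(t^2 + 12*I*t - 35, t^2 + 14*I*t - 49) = t + 7*I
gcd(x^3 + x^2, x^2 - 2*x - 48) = 1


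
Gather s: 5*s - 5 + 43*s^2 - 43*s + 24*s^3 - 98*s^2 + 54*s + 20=24*s^3 - 55*s^2 + 16*s + 15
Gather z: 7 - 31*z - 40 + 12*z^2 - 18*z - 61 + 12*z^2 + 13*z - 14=24*z^2 - 36*z - 108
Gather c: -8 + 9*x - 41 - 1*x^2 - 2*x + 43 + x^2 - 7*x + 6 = 0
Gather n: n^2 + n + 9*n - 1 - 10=n^2 + 10*n - 11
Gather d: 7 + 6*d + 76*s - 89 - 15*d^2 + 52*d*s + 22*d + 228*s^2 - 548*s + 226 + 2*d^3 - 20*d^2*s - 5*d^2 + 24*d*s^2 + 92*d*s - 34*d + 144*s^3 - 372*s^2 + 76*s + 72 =2*d^3 + d^2*(-20*s - 20) + d*(24*s^2 + 144*s - 6) + 144*s^3 - 144*s^2 - 396*s + 216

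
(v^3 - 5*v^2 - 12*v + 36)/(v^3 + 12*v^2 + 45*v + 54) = (v^2 - 8*v + 12)/(v^2 + 9*v + 18)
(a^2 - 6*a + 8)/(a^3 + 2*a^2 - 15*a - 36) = (a - 2)/(a^2 + 6*a + 9)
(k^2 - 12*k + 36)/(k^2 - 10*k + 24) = (k - 6)/(k - 4)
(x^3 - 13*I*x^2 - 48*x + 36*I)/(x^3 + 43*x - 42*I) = (x - 6*I)/(x + 7*I)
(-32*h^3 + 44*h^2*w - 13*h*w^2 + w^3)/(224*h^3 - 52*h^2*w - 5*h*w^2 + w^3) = (-h + w)/(7*h + w)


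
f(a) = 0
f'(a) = 0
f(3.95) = 0.00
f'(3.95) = 0.00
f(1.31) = 0.00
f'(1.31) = 0.00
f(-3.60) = 0.00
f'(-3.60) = 0.00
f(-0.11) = 0.00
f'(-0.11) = 0.00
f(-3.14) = 0.00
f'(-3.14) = 0.00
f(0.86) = 0.00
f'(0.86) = 0.00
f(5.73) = 0.00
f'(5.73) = 0.00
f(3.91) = 0.00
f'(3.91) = 0.00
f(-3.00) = 0.00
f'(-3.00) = 0.00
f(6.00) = 0.00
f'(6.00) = 0.00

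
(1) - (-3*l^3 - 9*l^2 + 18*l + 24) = 3*l^3 + 9*l^2 - 18*l - 23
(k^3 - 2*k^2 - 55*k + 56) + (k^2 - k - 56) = k^3 - k^2 - 56*k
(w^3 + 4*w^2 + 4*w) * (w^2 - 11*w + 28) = w^5 - 7*w^4 - 12*w^3 + 68*w^2 + 112*w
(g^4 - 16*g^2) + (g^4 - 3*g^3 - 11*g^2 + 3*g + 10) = 2*g^4 - 3*g^3 - 27*g^2 + 3*g + 10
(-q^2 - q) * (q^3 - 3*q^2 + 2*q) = -q^5 + 2*q^4 + q^3 - 2*q^2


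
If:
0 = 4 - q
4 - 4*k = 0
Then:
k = 1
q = 4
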